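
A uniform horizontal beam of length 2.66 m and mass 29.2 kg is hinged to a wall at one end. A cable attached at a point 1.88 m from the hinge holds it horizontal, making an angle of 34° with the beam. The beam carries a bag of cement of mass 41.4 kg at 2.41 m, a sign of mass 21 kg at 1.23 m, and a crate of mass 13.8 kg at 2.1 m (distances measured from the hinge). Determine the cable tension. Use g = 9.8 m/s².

Take moments about the hinge.
Beam weight: 29.2 × 9.8 = 286.2 N down at 1.33 m → arm 1.33 m, τ = 286.2 × 1.33 = 380.6 N·m clockwise.
Bag of cement: 41.4 × 9.8 = 405.7 N down at 2.41 m → arm 2.41 m, τ = 405.7 × 2.41 = 977.7 N·m clockwise.
Sign: 21 × 9.8 = 205.8 N down at 1.23 m → arm 1.23 m, τ = 205.8 × 1.23 = 253.1 N·m clockwise.
Crate: 13.8 × 9.8 = 135.2 N down at 2.1 m → arm 2.1 m, τ = 135.2 × 2.1 = 283.9 N·m clockwise.
Total clockwise load moment = 1895 N·m.
The cable tension T acts at 1.88 m; only its component perpendicular to the beam, T sinθ, produces torque. sin 34° = 0.5592.
Balancing moments: T × 1.88 × 0.5592 = 1895, giving T = 1895 / 1.051 = 1800 N.

T ≈ 1800 N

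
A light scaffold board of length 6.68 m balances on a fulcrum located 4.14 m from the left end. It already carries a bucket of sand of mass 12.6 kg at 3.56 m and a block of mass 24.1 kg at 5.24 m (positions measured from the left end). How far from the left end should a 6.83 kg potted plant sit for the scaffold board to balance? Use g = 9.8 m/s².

x ≈ 1.33 m from the left end

About the fulcrum (at 4.14 m from the left end):
Bucket of sand: 12.6 × 9.8 = 123.5 N down at 3.56 m → arm 0.58 m, τ = 123.5 × 0.58 = 71.63 N·m counterclockwise.
Block: 24.1 × 9.8 = 236.2 N down at 5.24 m → arm 1.1 m, τ = 236.2 × 1.1 = 259.8 N·m clockwise.
Net moment of existing loads = 188.2 N·m clockwise.
The potted plant weighs 6.83 × 9.8 = 66.93 N and must supply an equal counterclockwise moment, so its lever arm about the fulcrum is 188.2 / 66.93 = 2.81 m.
That puts it at 4.14 − 2.81 = 1.33 m from the left end.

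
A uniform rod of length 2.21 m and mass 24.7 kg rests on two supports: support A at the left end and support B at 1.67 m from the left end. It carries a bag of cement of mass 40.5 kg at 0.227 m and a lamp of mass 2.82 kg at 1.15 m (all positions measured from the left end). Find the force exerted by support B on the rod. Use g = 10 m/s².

Choose support A as the axis so its reaction then has zero moment arm.
Beam weight: 24.7 × 10 = 247 N down at 1.105 m → arm 1.105 m, τ = 247 × 1.105 = 272.9 N·m clockwise.
Bag of cement: 40.5 × 10 = 405 N down at 0.227 m → arm 0.227 m, τ = 405 × 0.227 = 91.94 N·m clockwise.
Lamp: 2.82 × 10 = 28.2 N down at 1.15 m → arm 1.15 m, τ = 28.2 × 1.15 = 32.43 N·m clockwise.
Net load moment about support A = 397.3 N·m clockwise.
Reaction R at support B is upward at 1.67 m, arm 1.67 m → moment R × 1.67 counterclockwise.
For rotational equilibrium, R × 1.67 = 397.3, so R = 238 N.

R_B ≈ 238 N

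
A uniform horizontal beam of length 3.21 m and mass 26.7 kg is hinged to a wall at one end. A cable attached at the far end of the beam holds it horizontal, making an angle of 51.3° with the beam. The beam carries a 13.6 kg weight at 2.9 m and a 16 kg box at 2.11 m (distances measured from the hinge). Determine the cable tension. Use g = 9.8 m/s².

Taking torques about the hinge:
Beam weight: 26.7 × 9.8 = 261.7 N down at 1.605 m → arm 1.605 m, τ = 261.7 × 1.605 = 420 N·m clockwise.
Weight: 13.6 × 9.8 = 133.3 N down at 2.9 m → arm 2.9 m, τ = 133.3 × 2.9 = 386.6 N·m clockwise.
Box: 16 × 9.8 = 156.8 N down at 2.11 m → arm 2.11 m, τ = 156.8 × 2.11 = 330.8 N·m clockwise.
Total clockwise load moment = 1137 N·m.
The cable tension T acts at 3.21 m; only its component perpendicular to the beam, T sinθ, produces torque. sin 51.3° = 0.7804.
Setting net torque to zero: T × 3.21 × 0.7804 = 1137 → T = 1137 / 2.505 = 454 N.

T ≈ 454 N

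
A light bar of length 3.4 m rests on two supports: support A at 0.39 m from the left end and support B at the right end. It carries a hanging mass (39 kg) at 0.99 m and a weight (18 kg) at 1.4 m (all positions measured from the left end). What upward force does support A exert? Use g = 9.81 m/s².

R_A ≈ 424 N

Taking torques about support B:
Hanging mass: 39 × 9.81 = 382.6 N down at 0.99 m → arm 2.41 m, τ = 382.6 × 2.41 = 922.1 N·m counterclockwise.
Weight: 18 × 9.81 = 176.6 N down at 1.4 m → arm 2 m, τ = 176.6 × 2 = 353.2 N·m counterclockwise.
Net load moment about support B = 1275 N·m counterclockwise.
Reaction R at support A is upward at 0.39 m, arm 3.01 m → moment R × 3.01 clockwise.
Στ = 0 ⇒ R × 3.01 = 1275 ⇒ R = 424 N.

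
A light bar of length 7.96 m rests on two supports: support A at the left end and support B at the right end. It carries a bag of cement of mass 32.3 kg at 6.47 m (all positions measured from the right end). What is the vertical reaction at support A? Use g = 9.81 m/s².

Sum moments about support B (its reaction then has zero moment arm).
Bag of cement: 32.3 × 9.81 = 316.9 N down at 6.47 m → arm 6.47 m, τ = 316.9 × 6.47 = 2050 N·m counterclockwise.
Net load moment about support B = 2050 N·m counterclockwise.
Reaction R at support A is upward at 7.96 m, arm 7.96 m → moment R × 7.96 clockwise.
For rotational equilibrium, R × 7.96 = 2050, so R = 258 N.

R_A ≈ 258 N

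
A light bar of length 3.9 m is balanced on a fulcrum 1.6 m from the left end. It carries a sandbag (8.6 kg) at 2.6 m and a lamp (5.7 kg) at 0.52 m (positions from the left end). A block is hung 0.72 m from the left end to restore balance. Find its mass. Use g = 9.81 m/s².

m ≈ 2.78 kg

Choose the fulcrum (at 1.6 m from the left end) as the axis so the support reaction has zero arm there.
Sandbag: 8.6 × 9.81 = 84.37 N down at 2.6 m → arm 1 m, τ = 84.37 × 1 = 84.37 N·m clockwise.
Lamp: 5.7 × 9.81 = 55.92 N down at 0.52 m → arm 1.08 m, τ = 55.92 × 1.08 = 60.39 N·m counterclockwise.
Net moment of known loads = 23.98 N·m clockwise.
An unknown mass m at 0.72 m has arm 0.88 m; its moment is m·g·0.88 counterclockwise.
For rotational equilibrium, m × 9.81 × 0.88 = 23.98, so m = 23.98 / (9.81 × 0.88) = 2.78 kg.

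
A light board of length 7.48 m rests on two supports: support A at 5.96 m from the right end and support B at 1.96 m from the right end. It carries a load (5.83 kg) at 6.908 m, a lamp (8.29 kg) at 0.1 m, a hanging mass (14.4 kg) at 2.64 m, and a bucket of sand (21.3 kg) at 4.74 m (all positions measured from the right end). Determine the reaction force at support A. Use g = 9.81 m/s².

R_A ≈ 202 N

Choose support B as the axis so its reaction then has zero moment arm.
Load: 5.83 × 9.81 = 57.19 N down at 6.908 m → arm 4.948 m, τ = 57.19 × 4.948 = 283 N·m counterclockwise.
Lamp: 8.29 × 9.81 = 81.32 N down at 0.1 m → arm 1.86 m, τ = 81.32 × 1.86 = 151.3 N·m clockwise.
Hanging mass: 14.4 × 9.81 = 141.3 N down at 2.64 m → arm 0.68 m, τ = 141.3 × 0.68 = 96.08 N·m counterclockwise.
Bucket of sand: 21.3 × 9.81 = 209 N down at 4.74 m → arm 2.78 m, τ = 209 × 2.78 = 581 N·m counterclockwise.
Net load moment about support B = 808.8 N·m counterclockwise.
Reaction R at support A is upward at 5.96 m, arm 4 m → moment R × 4 clockwise.
For rotational equilibrium, R × 4 = 808.8, so R = 202 N.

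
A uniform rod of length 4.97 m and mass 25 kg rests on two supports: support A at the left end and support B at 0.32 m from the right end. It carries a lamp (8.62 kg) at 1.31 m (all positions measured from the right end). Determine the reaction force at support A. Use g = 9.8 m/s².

R_A ≈ 132 N

Take moments about support B.
Beam weight: 25 × 9.8 = 245 N down at 2.485 m → arm 2.165 m, τ = 245 × 2.165 = 530.4 N·m counterclockwise.
Lamp: 8.62 × 9.8 = 84.48 N down at 1.31 m → arm 0.99 m, τ = 84.48 × 0.99 = 83.64 N·m counterclockwise.
Net load moment about support B = 614 N·m counterclockwise.
Reaction R at support A is upward at 4.97 m, arm 4.65 m → moment R × 4.65 clockwise.
Στ = 0 ⇒ R × 4.65 = 614 ⇒ R = 132 N.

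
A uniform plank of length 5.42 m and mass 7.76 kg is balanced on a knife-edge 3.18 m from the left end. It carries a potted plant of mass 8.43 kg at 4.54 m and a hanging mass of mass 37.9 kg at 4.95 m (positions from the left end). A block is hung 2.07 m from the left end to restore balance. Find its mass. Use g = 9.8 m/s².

m ≈ 67.5 kg

Take moments about the knife-edge (at 3.18 m from the left end).
Beam weight: 7.76 × 9.8 = 76.05 N down at 2.71 m → arm 0.47 m, τ = 76.05 × 0.47 = 35.74 N·m counterclockwise.
Potted plant: 8.43 × 9.8 = 82.61 N down at 4.54 m → arm 1.36 m, τ = 82.61 × 1.36 = 112.3 N·m clockwise.
Hanging mass: 37.9 × 9.8 = 371.4 N down at 4.95 m → arm 1.77 m, τ = 371.4 × 1.77 = 657.4 N·m clockwise.
Net moment of known loads = 734 N·m clockwise.
An unknown mass m at 2.07 m has arm 1.11 m; its moment is m·g·1.11 counterclockwise.
Balancing moments: m × 9.8 × 1.11 = 734, giving m = 734 / (9.8 × 1.11) = 67.5 kg.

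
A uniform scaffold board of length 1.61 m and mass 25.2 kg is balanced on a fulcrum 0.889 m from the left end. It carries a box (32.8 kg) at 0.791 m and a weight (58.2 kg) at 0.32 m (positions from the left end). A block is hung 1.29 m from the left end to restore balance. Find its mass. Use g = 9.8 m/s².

m ≈ 95.9 kg

Take moments about the fulcrum (at 0.889 m from the left end).
Beam weight: 25.2 × 9.8 = 247 N down at 0.805 m → arm 0.084 m, τ = 247 × 0.084 = 20.75 N·m counterclockwise.
Box: 32.8 × 9.8 = 321.4 N down at 0.791 m → arm 0.098 m, τ = 321.4 × 0.098 = 31.5 N·m counterclockwise.
Weight: 58.2 × 9.8 = 570.4 N down at 0.32 m → arm 0.569 m, τ = 570.4 × 0.569 = 324.6 N·m counterclockwise.
Net moment of known loads = 376.9 N·m counterclockwise.
An unknown mass m at 1.29 m has arm 0.401 m; its moment is m·g·0.401 clockwise.
Balancing moments: m × 9.8 × 0.401 = 376.9, giving m = 376.9 / (9.8 × 0.401) = 95.9 kg.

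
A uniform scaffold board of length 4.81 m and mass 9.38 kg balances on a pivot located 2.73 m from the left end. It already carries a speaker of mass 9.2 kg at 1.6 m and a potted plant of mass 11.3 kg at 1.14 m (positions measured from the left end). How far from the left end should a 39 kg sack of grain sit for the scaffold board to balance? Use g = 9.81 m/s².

Taking torques about the pivot (at 2.73 m from the left end):
Beam weight: 9.38 × 9.81 = 92.02 N down at 2.405 m → arm 0.325 m, τ = 92.02 × 0.325 = 29.91 N·m counterclockwise.
Speaker: 9.2 × 9.81 = 90.25 N down at 1.6 m → arm 1.13 m, τ = 90.25 × 1.13 = 102 N·m counterclockwise.
Potted plant: 11.3 × 9.81 = 110.9 N down at 1.14 m → arm 1.59 m, τ = 110.9 × 1.59 = 176.3 N·m counterclockwise.
Net moment of existing loads = 308.2 N·m counterclockwise.
The sack of grain weighs 39 × 9.81 = 382.6 N and must supply an equal clockwise moment, so its lever arm about the pivot is 308.2 / 382.6 = 0.806 m.
That puts it at 2.73 + 0.806 = 3.54 m from the left end.

x ≈ 3.54 m from the left end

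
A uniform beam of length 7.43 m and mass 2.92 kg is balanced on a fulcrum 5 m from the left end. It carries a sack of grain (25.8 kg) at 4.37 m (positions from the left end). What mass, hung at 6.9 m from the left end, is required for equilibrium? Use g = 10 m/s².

Sum moments about the fulcrum (at 5 m from the left end) (the support reaction has zero arm there).
Beam weight: 2.92 × 10 = 29.2 N down at 3.715 m → arm 1.285 m, τ = 29.2 × 1.285 = 37.52 N·m counterclockwise.
Sack of grain: 25.8 × 10 = 258 N down at 4.37 m → arm 0.63 m, τ = 258 × 0.63 = 162.5 N·m counterclockwise.
Net moment of known loads = 200 N·m counterclockwise.
An unknown mass m at 6.9 m has arm 1.9 m; its moment is m·g·1.9 clockwise.
Στ = 0 ⇒ m × 10 × 1.9 = 200 ⇒ m = 200 / (10 × 1.9) = 10.5 kg.

m ≈ 10.5 kg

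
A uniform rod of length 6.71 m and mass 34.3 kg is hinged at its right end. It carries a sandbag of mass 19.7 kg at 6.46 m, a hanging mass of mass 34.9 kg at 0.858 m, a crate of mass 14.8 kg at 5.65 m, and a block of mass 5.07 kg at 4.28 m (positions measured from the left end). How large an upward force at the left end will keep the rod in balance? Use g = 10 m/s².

F ≈ 525 N

Sum moments about the right end (the unknown pivot reaction has zero arm there).
Beam weight: 34.3 × 10 = 343 N down at 3.355 m → arm 3.355 m, τ = 343 × 3.355 = 1151 N·m counterclockwise.
Sandbag: 19.7 × 10 = 197 N down at 6.46 m → arm 0.25 m, τ = 197 × 0.25 = 49.25 N·m counterclockwise.
Hanging mass: 34.9 × 10 = 349 N down at 0.858 m → arm 5.852 m, τ = 349 × 5.852 = 2042 N·m counterclockwise.
Crate: 14.8 × 10 = 148 N down at 5.65 m → arm 1.06 m, τ = 148 × 1.06 = 156.9 N·m counterclockwise.
Block: 5.07 × 10 = 50.7 N down at 4.28 m → arm 2.43 m, τ = 50.7 × 2.43 = 123.2 N·m counterclockwise.
Net moment of the loads = 3522 N·m counterclockwise.
The upward force F acts at the left end, arm 6.71 m, giving F × 6.71 clockwise.
Balancing moments: F × 6.71 = 3522, giving F = 3522 / 6.71 = 525 N.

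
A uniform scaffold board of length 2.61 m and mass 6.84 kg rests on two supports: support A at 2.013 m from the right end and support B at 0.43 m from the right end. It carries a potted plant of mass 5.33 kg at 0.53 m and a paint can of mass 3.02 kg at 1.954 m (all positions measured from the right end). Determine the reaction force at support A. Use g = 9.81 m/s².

R_A ≈ 68.9 N

Taking torques about support B:
Beam weight: 6.84 × 9.81 = 67.1 N down at 1.305 m → arm 0.875 m, τ = 67.1 × 0.875 = 58.71 N·m counterclockwise.
Potted plant: 5.33 × 9.81 = 52.29 N down at 0.53 m → arm 0.1 m, τ = 52.29 × 0.1 = 5.229 N·m counterclockwise.
Paint can: 3.02 × 9.81 = 29.63 N down at 1.954 m → arm 1.524 m, τ = 29.63 × 1.524 = 45.16 N·m counterclockwise.
Net load moment about support B = 109.1 N·m counterclockwise.
Reaction R at support A is upward at 2.013 m, arm 1.583 m → moment R × 1.583 clockwise.
Setting net torque to zero: R × 1.583 = 109.1 → R = 68.9 N.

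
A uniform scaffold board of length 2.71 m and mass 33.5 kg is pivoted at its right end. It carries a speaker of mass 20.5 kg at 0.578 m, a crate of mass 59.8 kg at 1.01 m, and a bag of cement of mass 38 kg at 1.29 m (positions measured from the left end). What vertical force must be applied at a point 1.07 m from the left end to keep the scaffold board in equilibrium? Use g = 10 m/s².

F ≈ 1490 N

Taking torques about the right end:
Beam weight: 33.5 × 10 = 335 N down at 1.355 m → arm 1.355 m, τ = 335 × 1.355 = 453.9 N·m counterclockwise.
Speaker: 20.5 × 10 = 205 N down at 0.578 m → arm 2.132 m, τ = 205 × 2.132 = 437.1 N·m counterclockwise.
Crate: 59.8 × 10 = 598 N down at 1.01 m → arm 1.7 m, τ = 598 × 1.7 = 1017 N·m counterclockwise.
Bag of cement: 38 × 10 = 380 N down at 1.29 m → arm 1.42 m, τ = 380 × 1.42 = 539.6 N·m counterclockwise.
Net moment of the loads = 2448 N·m counterclockwise.
The upward force F acts at a point 1.07 m from the left end, arm 1.64 m, giving F × 1.64 clockwise.
Στ = 0 ⇒ F × 1.64 = 2448 ⇒ F = 2448 / 1.64 = 1490 N.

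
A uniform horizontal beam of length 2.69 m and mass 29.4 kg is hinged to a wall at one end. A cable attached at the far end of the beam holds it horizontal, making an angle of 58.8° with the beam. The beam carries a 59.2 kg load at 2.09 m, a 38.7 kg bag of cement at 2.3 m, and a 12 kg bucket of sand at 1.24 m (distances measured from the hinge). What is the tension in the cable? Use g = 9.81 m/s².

Choose the hinge as the axis so the unknown hinge reaction has zero arm there.
Beam weight: 29.4 × 9.81 = 288.4 N down at 1.345 m → arm 1.345 m, τ = 288.4 × 1.345 = 387.9 N·m clockwise.
Load: 59.2 × 9.81 = 580.8 N down at 2.09 m → arm 2.09 m, τ = 580.8 × 2.09 = 1214 N·m clockwise.
Bag of cement: 38.7 × 9.81 = 379.6 N down at 2.3 m → arm 2.3 m, τ = 379.6 × 2.3 = 873.1 N·m clockwise.
Bucket of sand: 12 × 9.81 = 117.7 N down at 1.24 m → arm 1.24 m, τ = 117.7 × 1.24 = 145.9 N·m clockwise.
Total clockwise load moment = 2621 N·m.
The cable tension T acts at 2.69 m; only its component perpendicular to the beam, T sinθ, produces torque. sin 58.8° = 0.8554.
Setting net torque to zero: T × 2.69 × 0.8554 = 2621 → T = 2621 / 2.301 = 1140 N.

T ≈ 1140 N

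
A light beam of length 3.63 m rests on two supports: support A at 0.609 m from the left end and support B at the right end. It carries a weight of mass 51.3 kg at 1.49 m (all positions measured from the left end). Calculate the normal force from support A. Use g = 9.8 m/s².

R_A ≈ 356 N

About support B:
Weight: 51.3 × 9.8 = 502.7 N down at 1.49 m → arm 2.14 m, τ = 502.7 × 2.14 = 1076 N·m counterclockwise.
Net load moment about support B = 1076 N·m counterclockwise.
Reaction R at support A is upward at 0.609 m, arm 3.021 m → moment R × 3.021 clockwise.
Setting net torque to zero: R × 3.021 = 1076 → R = 356 N.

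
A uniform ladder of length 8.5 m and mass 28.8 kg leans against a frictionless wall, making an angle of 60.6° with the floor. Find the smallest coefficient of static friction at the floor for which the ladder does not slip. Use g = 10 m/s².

Taking torques about the foot of the ladder:
Ladder weight 28.8×10 = 288 N acts at 4.25 m along the ladder; its horizontal arm is 4.25·cos60.6° = 2.086 m → τ = 600.8 N·m clockwise.
Wall normal N acts horizontally at the top; its moment arm is the height L sinθ = 8.5·sin60.6° = 7.405 m, counterclockwise.
For rotational equilibrium, N × 7.405 = 600.8, so N = 81.13 N.
ΣFx = 0 ⇒ f = N_wall = 81.13 N. ΣFy = 0 ⇒ N_floor = 288 N.
μ_min = f / N_floor = 81.13 / 288 = 0.282.

μ_min ≈ 0.282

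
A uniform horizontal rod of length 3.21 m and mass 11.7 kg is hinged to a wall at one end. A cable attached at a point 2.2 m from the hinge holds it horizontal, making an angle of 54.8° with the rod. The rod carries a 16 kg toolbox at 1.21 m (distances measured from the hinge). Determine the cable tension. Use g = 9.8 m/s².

T ≈ 208 N

Taking torques about the hinge:
Beam weight: 11.7 × 9.8 = 114.7 N down at 1.605 m → arm 1.605 m, τ = 114.7 × 1.605 = 184.1 N·m clockwise.
Toolbox: 16 × 9.8 = 156.8 N down at 1.21 m → arm 1.21 m, τ = 156.8 × 1.21 = 189.7 N·m clockwise.
Total clockwise load moment = 373.8 N·m.
The cable tension T acts at 2.2 m; only its component perpendicular to the rod, T sinθ, produces torque. sin 54.8° = 0.8171.
Στ = 0 ⇒ T × 2.2 × 0.8171 = 373.8 ⇒ T = 373.8 / 1.798 = 208 N.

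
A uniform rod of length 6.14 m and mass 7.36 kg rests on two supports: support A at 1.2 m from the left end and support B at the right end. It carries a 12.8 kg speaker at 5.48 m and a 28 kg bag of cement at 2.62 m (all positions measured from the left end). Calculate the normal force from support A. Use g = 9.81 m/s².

R_A ≈ 257 N

About support B:
Beam weight: 7.36 × 9.81 = 72.2 N down at 3.07 m → arm 3.07 m, τ = 72.2 × 3.07 = 221.7 N·m counterclockwise.
Speaker: 12.8 × 9.81 = 125.6 N down at 5.48 m → arm 0.66 m, τ = 125.6 × 0.66 = 82.9 N·m counterclockwise.
Bag of cement: 28 × 9.81 = 274.7 N down at 2.62 m → arm 3.52 m, τ = 274.7 × 3.52 = 966.9 N·m counterclockwise.
Net load moment about support B = 1272 N·m counterclockwise.
Reaction R at support A is upward at 1.2 m, arm 4.94 m → moment R × 4.94 clockwise.
Setting net torque to zero: R × 4.94 = 1272 → R = 257 N.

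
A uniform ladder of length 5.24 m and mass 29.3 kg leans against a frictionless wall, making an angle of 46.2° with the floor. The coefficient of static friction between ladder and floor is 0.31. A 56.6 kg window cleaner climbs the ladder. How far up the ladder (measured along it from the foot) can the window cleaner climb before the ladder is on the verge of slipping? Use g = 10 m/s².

Sum moments about the foot of the ladder (the floor normal and friction both act there and drop out).
Ladder weight 29.3×10 = 293 N acts at 2.62 m along the ladder; its horizontal arm is 2.62·cos46.2° = 1.813 m → τ = 531.2 N·m clockwise.
Window cleaner weight 56.6×10 = 566 N at distance d → arm d·cos46.2° → τ = 566·d·0.6921 clockwise.
Wall normal N at the top has arm L sinθ = 3.782 m counterclockwise, so Στ = 0 gives N·3.782 = 531.2 + 391.7·d.
ΣFy = 0 ⇒ N_floor = 859 N, so the maximum friction is μ_s·N_floor = 0.31×859 = 266.3 N. ΣFx = 0 ⇒ N_wall = f, so at the slipping point N = 266.3 N.
Substituting: 266.3×3.782 = 531.2 + 391.7·d ⇒ d = (1007 − 531.2) / 391.7 = 1.21 m.

d ≈ 1.21 m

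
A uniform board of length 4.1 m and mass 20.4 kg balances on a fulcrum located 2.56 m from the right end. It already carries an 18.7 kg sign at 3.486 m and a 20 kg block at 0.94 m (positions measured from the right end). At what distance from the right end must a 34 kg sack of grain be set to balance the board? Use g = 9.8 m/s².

x ≈ 3.31 m from the right end

About the fulcrum (at 2.56 m from the right end):
Beam weight: 20.4 × 9.8 = 199.9 N down at 2.05 m → arm 0.51 m, τ = 199.9 × 0.51 = 101.9 N·m clockwise.
Sign: 18.7 × 9.8 = 183.3 N down at 3.486 m → arm 0.926 m, τ = 183.3 × 0.926 = 169.7 N·m counterclockwise.
Block: 20 × 9.8 = 196 N down at 0.94 m → arm 1.62 m, τ = 196 × 1.62 = 317.5 N·m clockwise.
Net moment of existing loads = 249.7 N·m clockwise.
The sack of grain weighs 34 × 9.8 = 333.2 N and must supply an equal counterclockwise moment, so its lever arm about the fulcrum is 249.7 / 333.2 = 0.749 m.
That puts it at 2.56 + 0.749 = 3.31 m from the right end.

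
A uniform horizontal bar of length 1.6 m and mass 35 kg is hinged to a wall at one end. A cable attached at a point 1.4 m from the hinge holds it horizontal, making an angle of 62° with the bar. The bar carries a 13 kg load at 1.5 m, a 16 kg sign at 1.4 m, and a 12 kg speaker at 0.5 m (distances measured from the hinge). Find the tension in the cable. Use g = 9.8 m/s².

T ≈ 602 N

About the hinge:
Beam weight: 35 × 9.8 = 343 N down at 0.8 m → arm 0.8 m, τ = 343 × 0.8 = 274.4 N·m clockwise.
Load: 13 × 9.8 = 127.4 N down at 1.5 m → arm 1.5 m, τ = 127.4 × 1.5 = 191.1 N·m clockwise.
Sign: 16 × 9.8 = 156.8 N down at 1.4 m → arm 1.4 m, τ = 156.8 × 1.4 = 219.5 N·m clockwise.
Speaker: 12 × 9.8 = 117.6 N down at 0.5 m → arm 0.5 m, τ = 117.6 × 0.5 = 58.8 N·m clockwise.
Total clockwise load moment = 743.8 N·m.
The cable tension T acts at 1.4 m; only its component perpendicular to the bar, T sinθ, produces torque. sin 62° = 0.8829.
For rotational equilibrium, T × 1.4 × 0.8829 = 743.8, so T = 743.8 / 1.236 = 602 N.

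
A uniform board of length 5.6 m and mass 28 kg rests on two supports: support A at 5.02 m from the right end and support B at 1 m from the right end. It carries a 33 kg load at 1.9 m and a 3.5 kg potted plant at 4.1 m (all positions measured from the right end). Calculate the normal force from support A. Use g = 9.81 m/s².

R_A ≈ 222 N

Taking torques about support B:
Beam weight: 28 × 9.81 = 274.7 N down at 2.8 m → arm 1.8 m, τ = 274.7 × 1.8 = 494.5 N·m counterclockwise.
Load: 33 × 9.81 = 323.7 N down at 1.9 m → arm 0.9 m, τ = 323.7 × 0.9 = 291.3 N·m counterclockwise.
Potted plant: 3.5 × 9.81 = 34.34 N down at 4.1 m → arm 3.1 m, τ = 34.34 × 3.1 = 106.5 N·m counterclockwise.
Net load moment about support B = 892.3 N·m counterclockwise.
Reaction R at support A is upward at 5.02 m, arm 4.02 m → moment R × 4.02 clockwise.
Balancing moments: R × 4.02 = 892.3, giving R = 222 N.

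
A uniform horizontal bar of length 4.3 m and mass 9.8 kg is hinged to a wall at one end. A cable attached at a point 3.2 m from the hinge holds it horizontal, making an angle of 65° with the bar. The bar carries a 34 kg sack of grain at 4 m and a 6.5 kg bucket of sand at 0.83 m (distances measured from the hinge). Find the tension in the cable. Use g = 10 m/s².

T ≈ 560 N

Choose the hinge as the axis so the unknown hinge reaction has zero arm there.
Beam weight: 9.8 × 10 = 98 N down at 2.15 m → arm 2.15 m, τ = 98 × 2.15 = 210.7 N·m clockwise.
Sack of grain: 34 × 10 = 340 N down at 4 m → arm 4 m, τ = 340 × 4 = 1360 N·m clockwise.
Bucket of sand: 6.5 × 10 = 65 N down at 0.83 m → arm 0.83 m, τ = 65 × 0.83 = 53.95 N·m clockwise.
Total clockwise load moment = 1625 N·m.
The cable tension T acts at 3.2 m; only its component perpendicular to the bar, T sinθ, produces torque. sin 65° = 0.9063.
For rotational equilibrium, T × 3.2 × 0.9063 = 1625, so T = 1625 / 2.9 = 560 N.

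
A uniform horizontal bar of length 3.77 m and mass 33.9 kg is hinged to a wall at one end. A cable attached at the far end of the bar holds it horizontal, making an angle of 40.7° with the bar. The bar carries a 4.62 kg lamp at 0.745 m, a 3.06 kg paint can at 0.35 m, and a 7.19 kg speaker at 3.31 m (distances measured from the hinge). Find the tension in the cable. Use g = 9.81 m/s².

Take moments about the hinge.
Beam weight: 33.9 × 9.81 = 332.6 N down at 1.885 m → arm 1.885 m, τ = 332.6 × 1.885 = 627 N·m clockwise.
Lamp: 4.62 × 9.81 = 45.32 N down at 0.745 m → arm 0.745 m, τ = 45.32 × 0.745 = 33.76 N·m clockwise.
Paint can: 3.06 × 9.81 = 30.02 N down at 0.35 m → arm 0.35 m, τ = 30.02 × 0.35 = 10.51 N·m clockwise.
Speaker: 7.19 × 9.81 = 70.53 N down at 3.31 m → arm 3.31 m, τ = 70.53 × 3.31 = 233.5 N·m clockwise.
Total clockwise load moment = 904.8 N·m.
The cable tension T acts at 3.77 m; only its component perpendicular to the bar, T sinθ, produces torque. sin 40.7° = 0.6521.
Balancing moments: T × 3.77 × 0.6521 = 904.8, giving T = 904.8 / 2.458 = 368 N.

T ≈ 368 N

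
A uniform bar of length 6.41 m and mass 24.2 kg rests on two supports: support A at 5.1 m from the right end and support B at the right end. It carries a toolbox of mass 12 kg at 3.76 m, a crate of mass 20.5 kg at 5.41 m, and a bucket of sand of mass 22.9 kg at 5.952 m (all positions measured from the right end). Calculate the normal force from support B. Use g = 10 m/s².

Take moments about support A.
Beam weight: 24.2 × 10 = 242 N down at 3.205 m → arm 1.895 m, τ = 242 × 1.895 = 458.6 N·m clockwise.
Toolbox: 12 × 10 = 120 N down at 3.76 m → arm 1.34 m, τ = 120 × 1.34 = 160.8 N·m clockwise.
Crate: 20.5 × 10 = 205 N down at 5.41 m → arm 0.31 m, τ = 205 × 0.31 = 63.55 N·m counterclockwise.
Bucket of sand: 22.9 × 10 = 229 N down at 5.952 m → arm 0.852 m, τ = 229 × 0.852 = 195.1 N·m counterclockwise.
Net load moment about support A = 360.8 N·m clockwise.
Reaction R at support B is upward at 0 m, arm 5.1 m → moment R × 5.1 counterclockwise.
Στ = 0 ⇒ R × 5.1 = 360.8 ⇒ R = 70.7 N.

R_B ≈ 70.7 N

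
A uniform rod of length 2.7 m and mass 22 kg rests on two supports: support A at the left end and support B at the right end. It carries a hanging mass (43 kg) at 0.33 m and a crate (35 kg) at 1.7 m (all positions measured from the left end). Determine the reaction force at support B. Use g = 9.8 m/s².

Taking torques about support A:
Beam weight: 22 × 9.8 = 215.6 N down at 1.35 m → arm 1.35 m, τ = 215.6 × 1.35 = 291.1 N·m clockwise.
Hanging mass: 43 × 9.8 = 421.4 N down at 0.33 m → arm 0.33 m, τ = 421.4 × 0.33 = 139.1 N·m clockwise.
Crate: 35 × 9.8 = 343 N down at 1.7 m → arm 1.7 m, τ = 343 × 1.7 = 583.1 N·m clockwise.
Net load moment about support A = 1013 N·m clockwise.
Reaction R at support B is upward at 2.7 m, arm 2.7 m → moment R × 2.7 counterclockwise.
Balancing moments: R × 2.7 = 1013, giving R = 375 N.

R_B ≈ 375 N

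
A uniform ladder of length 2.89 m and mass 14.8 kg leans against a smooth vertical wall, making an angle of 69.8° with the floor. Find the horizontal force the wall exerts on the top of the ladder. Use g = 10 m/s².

Sum moments about the foot of the ladder (the floor normal and friction both act there and drop out).
Ladder weight 14.8×10 = 148 N acts at 1.445 m along the ladder; its horizontal arm is 1.445·cos69.8° = 0.499 m → τ = 73.85 N·m clockwise.
Wall normal N acts horizontally at the top; its moment arm is the height L sinθ = 2.89·sin69.8° = 2.712 m, counterclockwise.
Στ = 0 ⇒ N × 2.712 = 73.85 ⇒ N = 27.2 N.

N_wall ≈ 27.2 N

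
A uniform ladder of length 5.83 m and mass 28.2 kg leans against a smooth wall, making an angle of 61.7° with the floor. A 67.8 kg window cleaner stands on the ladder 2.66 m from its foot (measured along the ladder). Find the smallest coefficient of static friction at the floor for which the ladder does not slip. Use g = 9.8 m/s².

About the foot of the ladder:
Ladder weight 28.2×9.8 = 276.4 N acts at 2.915 m along the ladder; its horizontal arm is 2.915·cos61.7° = 1.382 m → τ = 382 N·m clockwise.
Window cleaner: 67.8×9.8 = 664.4 N at 2.66 m → arm 1.261 m → τ = 837.8 N·m clockwise.
Wall normal N acts horizontally at the top; its moment arm is the height L sinθ = 5.83·sin61.7° = 5.133 m, counterclockwise.
For rotational equilibrium, N × 5.133 = 1220, so N = 237.7 N.
ΣFx = 0 ⇒ f = N_wall = 237.7 N. ΣFy = 0 ⇒ N_floor = 940.8 N.
μ_min = f / N_floor = 237.7 / 940.8 = 0.253.

μ_min ≈ 0.253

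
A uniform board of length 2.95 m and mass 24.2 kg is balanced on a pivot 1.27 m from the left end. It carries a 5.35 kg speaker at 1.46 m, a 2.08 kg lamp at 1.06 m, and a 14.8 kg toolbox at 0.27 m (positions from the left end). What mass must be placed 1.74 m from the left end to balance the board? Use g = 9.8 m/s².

m ≈ 19.7 kg

Taking torques about the pivot (at 1.27 m from the left end):
Beam weight: 24.2 × 9.8 = 237.2 N down at 1.475 m → arm 0.205 m, τ = 237.2 × 0.205 = 48.63 N·m clockwise.
Speaker: 5.35 × 9.8 = 52.43 N down at 1.46 m → arm 0.19 m, τ = 52.43 × 0.19 = 9.962 N·m clockwise.
Lamp: 2.08 × 9.8 = 20.38 N down at 1.06 m → arm 0.21 m, τ = 20.38 × 0.21 = 4.28 N·m counterclockwise.
Toolbox: 14.8 × 9.8 = 145 N down at 0.27 m → arm 1 m, τ = 145 × 1 = 145 N·m counterclockwise.
Net moment of known loads = 90.69 N·m counterclockwise.
An unknown mass m at 1.74 m has arm 0.47 m; its moment is m·g·0.47 clockwise.
Στ = 0 ⇒ m × 9.8 × 0.47 = 90.69 ⇒ m = 90.69 / (9.8 × 0.47) = 19.7 kg.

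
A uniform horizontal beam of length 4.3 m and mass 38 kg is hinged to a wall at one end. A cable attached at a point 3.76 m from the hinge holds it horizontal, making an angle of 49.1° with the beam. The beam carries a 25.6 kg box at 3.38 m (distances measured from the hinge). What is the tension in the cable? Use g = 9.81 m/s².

Taking torques about the hinge:
Beam weight: 38 × 9.81 = 372.8 N down at 2.15 m → arm 2.15 m, τ = 372.8 × 2.15 = 801.5 N·m clockwise.
Box: 25.6 × 9.81 = 251.1 N down at 3.38 m → arm 3.38 m, τ = 251.1 × 3.38 = 848.7 N·m clockwise.
Total clockwise load moment = 1650 N·m.
The cable tension T acts at 3.76 m; only its component perpendicular to the beam, T sinθ, produces torque. sin 49.1° = 0.7559.
Balancing moments: T × 3.76 × 0.7559 = 1650, giving T = 1650 / 2.842 = 581 N.

T ≈ 581 N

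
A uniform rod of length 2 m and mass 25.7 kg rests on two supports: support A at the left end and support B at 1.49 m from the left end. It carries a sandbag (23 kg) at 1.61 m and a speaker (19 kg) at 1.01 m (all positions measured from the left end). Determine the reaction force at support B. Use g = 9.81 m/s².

R_B ≈ 539 N

Sum moments about support A (its reaction then has zero moment arm).
Beam weight: 25.7 × 9.81 = 252.1 N down at 1 m → arm 1 m, τ = 252.1 × 1 = 252.1 N·m clockwise.
Sandbag: 23 × 9.81 = 225.6 N down at 1.61 m → arm 1.61 m, τ = 225.6 × 1.61 = 363.2 N·m clockwise.
Speaker: 19 × 9.81 = 186.4 N down at 1.01 m → arm 1.01 m, τ = 186.4 × 1.01 = 188.3 N·m clockwise.
Net load moment about support A = 803.6 N·m clockwise.
Reaction R at support B is upward at 1.49 m, arm 1.49 m → moment R × 1.49 counterclockwise.
Balancing moments: R × 1.49 = 803.6, giving R = 539 N.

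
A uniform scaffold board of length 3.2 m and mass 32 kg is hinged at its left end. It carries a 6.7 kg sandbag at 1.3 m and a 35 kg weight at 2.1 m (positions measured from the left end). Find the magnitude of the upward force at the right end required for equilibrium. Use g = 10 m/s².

F ≈ 417 N

Sum moments about the left end (the unknown pivot reaction has zero arm there).
Beam weight: 32 × 10 = 320 N down at 1.6 m → arm 1.6 m, τ = 320 × 1.6 = 512 N·m clockwise.
Sandbag: 6.7 × 10 = 67 N down at 1.3 m → arm 1.3 m, τ = 67 × 1.3 = 87.1 N·m clockwise.
Weight: 35 × 10 = 350 N down at 2.1 m → arm 2.1 m, τ = 350 × 2.1 = 735 N·m clockwise.
Net moment of the loads = 1334 N·m clockwise.
The upward force F acts at the right end, arm 3.2 m, giving F × 3.2 counterclockwise.
Balancing moments: F × 3.2 = 1334, giving F = 1334 / 3.2 = 417 N.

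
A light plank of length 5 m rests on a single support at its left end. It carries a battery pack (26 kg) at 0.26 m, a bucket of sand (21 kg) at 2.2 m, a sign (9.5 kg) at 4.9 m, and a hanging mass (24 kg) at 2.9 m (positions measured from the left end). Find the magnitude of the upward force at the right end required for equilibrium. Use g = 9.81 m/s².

Take moments about the left end.
Battery pack: 26 × 9.81 = 255.1 N down at 0.26 m → arm 0.26 m, τ = 255.1 × 0.26 = 66.33 N·m clockwise.
Bucket of sand: 21 × 9.81 = 206 N down at 2.2 m → arm 2.2 m, τ = 206 × 2.2 = 453.2 N·m clockwise.
Sign: 9.5 × 9.81 = 93.2 N down at 4.9 m → arm 4.9 m, τ = 93.2 × 4.9 = 456.7 N·m clockwise.
Hanging mass: 24 × 9.81 = 235.4 N down at 2.9 m → arm 2.9 m, τ = 235.4 × 2.9 = 682.7 N·m clockwise.
Net moment of the loads = 1659 N·m clockwise.
The upward force F acts at the right end, arm 5 m, giving F × 5 counterclockwise.
For rotational equilibrium, F × 5 = 1659, so F = 1659 / 5 = 332 N.

F ≈ 332 N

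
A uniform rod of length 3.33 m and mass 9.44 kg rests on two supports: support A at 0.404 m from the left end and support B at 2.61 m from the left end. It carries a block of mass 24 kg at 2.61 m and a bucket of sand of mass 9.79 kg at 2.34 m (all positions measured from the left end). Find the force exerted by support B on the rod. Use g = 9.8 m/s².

Sum moments about support A (its reaction then has zero moment arm).
Beam weight: 9.44 × 9.8 = 92.51 N down at 1.665 m → arm 1.261 m, τ = 92.51 × 1.261 = 116.7 N·m clockwise.
Block: 24 × 9.8 = 235.2 N down at 2.61 m → arm 2.206 m, τ = 235.2 × 2.206 = 518.9 N·m clockwise.
Bucket of sand: 9.79 × 9.8 = 95.94 N down at 2.34 m → arm 1.936 m, τ = 95.94 × 1.936 = 185.7 N·m clockwise.
Net load moment about support A = 821.3 N·m clockwise.
Reaction R at support B is upward at 2.61 m, arm 2.206 m → moment R × 2.206 counterclockwise.
Balancing moments: R × 2.206 = 821.3, giving R = 372 N.

R_B ≈ 372 N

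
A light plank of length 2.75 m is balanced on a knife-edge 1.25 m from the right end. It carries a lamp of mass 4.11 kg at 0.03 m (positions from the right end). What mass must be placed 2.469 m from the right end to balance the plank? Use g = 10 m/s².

Choose the knife-edge (at 1.25 m from the right end) as the axis so the support reaction has zero arm there.
Lamp: 4.11 × 10 = 41.1 N down at 0.03 m → arm 1.22 m, τ = 41.1 × 1.22 = 50.14 N·m clockwise.
Net moment of known loads = 50.14 N·m clockwise.
An unknown mass m at 2.469 m has arm 1.219 m; its moment is m·g·1.219 counterclockwise.
Στ = 0 ⇒ m × 10 × 1.219 = 50.14 ⇒ m = 50.14 / (10 × 1.219) = 4.11 kg.

m ≈ 4.11 kg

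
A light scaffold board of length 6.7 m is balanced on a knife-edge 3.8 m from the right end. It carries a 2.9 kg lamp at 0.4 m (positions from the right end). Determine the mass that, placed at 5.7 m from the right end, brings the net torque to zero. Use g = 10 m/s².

Choose the knife-edge (at 3.8 m from the right end) as the axis so the support reaction has zero arm there.
Lamp: 2.9 × 10 = 29 N down at 0.4 m → arm 3.4 m, τ = 29 × 3.4 = 98.6 N·m clockwise.
Net moment of known loads = 98.6 N·m clockwise.
An unknown mass m at 5.7 m has arm 1.9 m; its moment is m·g·1.9 counterclockwise.
Balancing moments: m × 10 × 1.9 = 98.6, giving m = 98.6 / (10 × 1.9) = 5.19 kg.

m ≈ 5.19 kg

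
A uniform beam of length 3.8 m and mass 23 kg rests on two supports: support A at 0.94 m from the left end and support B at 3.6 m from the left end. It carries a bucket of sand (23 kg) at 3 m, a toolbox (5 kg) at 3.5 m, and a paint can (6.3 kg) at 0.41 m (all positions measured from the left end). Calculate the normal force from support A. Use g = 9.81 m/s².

R_A ≈ 271 N

About support B:
Beam weight: 23 × 9.81 = 225.6 N down at 1.9 m → arm 1.7 m, τ = 225.6 × 1.7 = 383.5 N·m counterclockwise.
Bucket of sand: 23 × 9.81 = 225.6 N down at 3 m → arm 0.6 m, τ = 225.6 × 0.6 = 135.4 N·m counterclockwise.
Toolbox: 5 × 9.81 = 49.05 N down at 3.5 m → arm 0.1 m, τ = 49.05 × 0.1 = 4.905 N·m counterclockwise.
Paint can: 6.3 × 9.81 = 61.8 N down at 0.41 m → arm 3.19 m, τ = 61.8 × 3.19 = 197.1 N·m counterclockwise.
Net load moment about support B = 720.9 N·m counterclockwise.
Reaction R at support A is upward at 0.94 m, arm 2.66 m → moment R × 2.66 clockwise.
Balancing moments: R × 2.66 = 720.9, giving R = 271 N.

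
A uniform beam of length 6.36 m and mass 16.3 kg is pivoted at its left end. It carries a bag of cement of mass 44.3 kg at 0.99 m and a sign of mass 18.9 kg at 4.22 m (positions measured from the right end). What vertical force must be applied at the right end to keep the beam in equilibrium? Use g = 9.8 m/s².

Sum moments about the left end (the unknown pivot reaction has zero arm there).
Beam weight: 16.3 × 9.8 = 159.7 N down at 3.18 m → arm 3.18 m, τ = 159.7 × 3.18 = 507.8 N·m clockwise.
Bag of cement: 44.3 × 9.8 = 434.1 N down at 0.99 m → arm 5.37 m, τ = 434.1 × 5.37 = 2331 N·m clockwise.
Sign: 18.9 × 9.8 = 185.2 N down at 4.22 m → arm 2.14 m, τ = 185.2 × 2.14 = 396.3 N·m clockwise.
Net moment of the loads = 3235 N·m clockwise.
The upward force F acts at the right end, arm 6.36 m, giving F × 6.36 counterclockwise.
Στ = 0 ⇒ F × 6.36 = 3235 ⇒ F = 3235 / 6.36 = 509 N.

F ≈ 509 N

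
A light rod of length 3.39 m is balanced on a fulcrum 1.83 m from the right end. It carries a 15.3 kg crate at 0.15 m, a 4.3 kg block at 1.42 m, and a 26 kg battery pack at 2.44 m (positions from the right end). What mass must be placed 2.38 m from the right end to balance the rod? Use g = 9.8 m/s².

About the fulcrum (at 1.83 m from the right end):
Crate: 15.3 × 9.8 = 149.9 N down at 0.15 m → arm 1.68 m, τ = 149.9 × 1.68 = 251.8 N·m clockwise.
Block: 4.3 × 9.8 = 42.14 N down at 1.42 m → arm 0.41 m, τ = 42.14 × 0.41 = 17.28 N·m clockwise.
Battery pack: 26 × 9.8 = 254.8 N down at 2.44 m → arm 0.61 m, τ = 254.8 × 0.61 = 155.4 N·m counterclockwise.
Net moment of known loads = 113.7 N·m clockwise.
An unknown mass m at 2.38 m has arm 0.55 m; its moment is m·g·0.55 counterclockwise.
Setting net torque to zero: m × 9.8 × 0.55 = 113.7 → m = 113.7 / (9.8 × 0.55) = 21.1 kg.

m ≈ 21.1 kg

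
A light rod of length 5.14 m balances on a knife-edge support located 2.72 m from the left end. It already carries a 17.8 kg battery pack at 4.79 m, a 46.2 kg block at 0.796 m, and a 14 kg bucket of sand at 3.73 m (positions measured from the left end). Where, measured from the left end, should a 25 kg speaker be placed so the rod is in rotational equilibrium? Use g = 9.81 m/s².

x ≈ 4.24 m from the left end

About the knife-edge support (at 2.72 m from the left end):
Battery pack: 17.8 × 9.81 = 174.6 N down at 4.79 m → arm 2.07 m, τ = 174.6 × 2.07 = 361.4 N·m clockwise.
Block: 46.2 × 9.81 = 453.2 N down at 0.796 m → arm 1.924 m, τ = 453.2 × 1.924 = 872 N·m counterclockwise.
Bucket of sand: 14 × 9.81 = 137.3 N down at 3.73 m → arm 1.01 m, τ = 137.3 × 1.01 = 138.7 N·m clockwise.
Net moment of existing loads = 371.9 N·m counterclockwise.
The speaker weighs 25 × 9.81 = 245.2 N and must supply an equal clockwise moment, so its lever arm about the knife-edge support is 371.9 / 245.2 = 1.52 m.
That puts it at 2.72 + 1.52 = 4.24 m from the left end.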